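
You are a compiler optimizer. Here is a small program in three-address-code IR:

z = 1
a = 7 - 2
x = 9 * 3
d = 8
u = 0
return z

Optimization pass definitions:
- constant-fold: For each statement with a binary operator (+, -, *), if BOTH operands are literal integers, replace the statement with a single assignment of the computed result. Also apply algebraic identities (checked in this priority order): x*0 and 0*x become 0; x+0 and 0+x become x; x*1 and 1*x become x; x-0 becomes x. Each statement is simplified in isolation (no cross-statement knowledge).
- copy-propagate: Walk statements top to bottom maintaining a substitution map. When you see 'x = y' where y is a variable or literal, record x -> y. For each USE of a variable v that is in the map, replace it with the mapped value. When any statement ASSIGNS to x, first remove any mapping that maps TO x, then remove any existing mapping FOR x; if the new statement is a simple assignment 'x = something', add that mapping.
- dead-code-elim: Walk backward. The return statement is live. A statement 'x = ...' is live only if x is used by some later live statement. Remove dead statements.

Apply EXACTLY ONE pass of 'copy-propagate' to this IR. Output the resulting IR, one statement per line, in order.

Answer: z = 1
a = 7 - 2
x = 9 * 3
d = 8
u = 0
return 1

Derivation:
Applying copy-propagate statement-by-statement:
  [1] z = 1  (unchanged)
  [2] a = 7 - 2  (unchanged)
  [3] x = 9 * 3  (unchanged)
  [4] d = 8  (unchanged)
  [5] u = 0  (unchanged)
  [6] return z  -> return 1
Result (6 stmts):
  z = 1
  a = 7 - 2
  x = 9 * 3
  d = 8
  u = 0
  return 1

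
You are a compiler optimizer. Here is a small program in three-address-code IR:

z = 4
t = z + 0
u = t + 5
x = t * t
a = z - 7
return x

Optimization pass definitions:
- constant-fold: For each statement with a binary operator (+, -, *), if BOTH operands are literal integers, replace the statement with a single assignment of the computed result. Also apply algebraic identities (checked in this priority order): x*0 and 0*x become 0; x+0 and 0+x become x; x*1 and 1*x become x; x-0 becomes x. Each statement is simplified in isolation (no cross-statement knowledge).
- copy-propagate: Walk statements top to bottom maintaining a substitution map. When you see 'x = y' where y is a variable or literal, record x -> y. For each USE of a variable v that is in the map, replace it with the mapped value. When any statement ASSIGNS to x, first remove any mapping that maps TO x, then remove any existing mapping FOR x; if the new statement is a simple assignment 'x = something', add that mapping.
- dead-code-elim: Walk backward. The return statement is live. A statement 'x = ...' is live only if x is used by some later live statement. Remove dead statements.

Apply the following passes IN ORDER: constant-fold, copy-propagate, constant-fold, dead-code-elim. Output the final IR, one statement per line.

Answer: x = 16
return x

Derivation:
Initial IR:
  z = 4
  t = z + 0
  u = t + 5
  x = t * t
  a = z - 7
  return x
After constant-fold (6 stmts):
  z = 4
  t = z
  u = t + 5
  x = t * t
  a = z - 7
  return x
After copy-propagate (6 stmts):
  z = 4
  t = 4
  u = 4 + 5
  x = 4 * 4
  a = 4 - 7
  return x
After constant-fold (6 stmts):
  z = 4
  t = 4
  u = 9
  x = 16
  a = -3
  return x
After dead-code-elim (2 stmts):
  x = 16
  return x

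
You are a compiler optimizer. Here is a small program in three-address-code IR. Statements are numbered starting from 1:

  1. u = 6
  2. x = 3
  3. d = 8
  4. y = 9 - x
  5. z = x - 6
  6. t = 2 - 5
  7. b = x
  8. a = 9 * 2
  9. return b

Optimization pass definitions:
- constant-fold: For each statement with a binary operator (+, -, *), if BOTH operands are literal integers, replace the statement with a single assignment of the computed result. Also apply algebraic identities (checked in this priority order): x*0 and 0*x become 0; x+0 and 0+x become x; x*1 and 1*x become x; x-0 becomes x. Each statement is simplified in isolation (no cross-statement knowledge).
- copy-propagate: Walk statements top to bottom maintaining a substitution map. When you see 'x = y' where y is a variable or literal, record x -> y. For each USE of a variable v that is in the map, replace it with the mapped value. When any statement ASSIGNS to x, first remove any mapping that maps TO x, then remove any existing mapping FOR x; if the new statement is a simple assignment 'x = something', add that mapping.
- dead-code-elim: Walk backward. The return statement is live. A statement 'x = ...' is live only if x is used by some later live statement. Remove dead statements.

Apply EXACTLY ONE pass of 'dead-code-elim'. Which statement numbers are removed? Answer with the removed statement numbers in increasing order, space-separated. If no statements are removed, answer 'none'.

Answer: 1 3 4 5 6 8

Derivation:
Backward liveness scan:
Stmt 1 'u = 6': DEAD (u not in live set [])
Stmt 2 'x = 3': KEEP (x is live); live-in = []
Stmt 3 'd = 8': DEAD (d not in live set ['x'])
Stmt 4 'y = 9 - x': DEAD (y not in live set ['x'])
Stmt 5 'z = x - 6': DEAD (z not in live set ['x'])
Stmt 6 't = 2 - 5': DEAD (t not in live set ['x'])
Stmt 7 'b = x': KEEP (b is live); live-in = ['x']
Stmt 8 'a = 9 * 2': DEAD (a not in live set ['b'])
Stmt 9 'return b': KEEP (return); live-in = ['b']
Removed statement numbers: [1, 3, 4, 5, 6, 8]
Surviving IR:
  x = 3
  b = x
  return b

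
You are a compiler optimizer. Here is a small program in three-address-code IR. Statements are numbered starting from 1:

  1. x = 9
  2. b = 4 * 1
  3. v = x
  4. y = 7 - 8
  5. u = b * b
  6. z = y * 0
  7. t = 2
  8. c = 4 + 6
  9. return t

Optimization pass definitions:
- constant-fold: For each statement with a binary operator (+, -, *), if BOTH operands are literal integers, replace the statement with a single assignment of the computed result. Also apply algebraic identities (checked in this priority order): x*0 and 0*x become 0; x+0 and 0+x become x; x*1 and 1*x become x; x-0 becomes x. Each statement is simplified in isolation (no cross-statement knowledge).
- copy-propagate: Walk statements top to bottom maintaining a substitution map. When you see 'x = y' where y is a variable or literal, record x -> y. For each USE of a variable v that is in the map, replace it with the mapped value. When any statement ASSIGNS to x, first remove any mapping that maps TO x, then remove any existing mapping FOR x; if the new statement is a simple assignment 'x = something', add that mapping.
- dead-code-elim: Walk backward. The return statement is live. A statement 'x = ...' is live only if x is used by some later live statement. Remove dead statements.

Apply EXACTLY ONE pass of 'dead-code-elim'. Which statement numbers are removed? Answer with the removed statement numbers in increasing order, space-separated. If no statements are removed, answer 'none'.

Answer: 1 2 3 4 5 6 8

Derivation:
Backward liveness scan:
Stmt 1 'x = 9': DEAD (x not in live set [])
Stmt 2 'b = 4 * 1': DEAD (b not in live set [])
Stmt 3 'v = x': DEAD (v not in live set [])
Stmt 4 'y = 7 - 8': DEAD (y not in live set [])
Stmt 5 'u = b * b': DEAD (u not in live set [])
Stmt 6 'z = y * 0': DEAD (z not in live set [])
Stmt 7 't = 2': KEEP (t is live); live-in = []
Stmt 8 'c = 4 + 6': DEAD (c not in live set ['t'])
Stmt 9 'return t': KEEP (return); live-in = ['t']
Removed statement numbers: [1, 2, 3, 4, 5, 6, 8]
Surviving IR:
  t = 2
  return t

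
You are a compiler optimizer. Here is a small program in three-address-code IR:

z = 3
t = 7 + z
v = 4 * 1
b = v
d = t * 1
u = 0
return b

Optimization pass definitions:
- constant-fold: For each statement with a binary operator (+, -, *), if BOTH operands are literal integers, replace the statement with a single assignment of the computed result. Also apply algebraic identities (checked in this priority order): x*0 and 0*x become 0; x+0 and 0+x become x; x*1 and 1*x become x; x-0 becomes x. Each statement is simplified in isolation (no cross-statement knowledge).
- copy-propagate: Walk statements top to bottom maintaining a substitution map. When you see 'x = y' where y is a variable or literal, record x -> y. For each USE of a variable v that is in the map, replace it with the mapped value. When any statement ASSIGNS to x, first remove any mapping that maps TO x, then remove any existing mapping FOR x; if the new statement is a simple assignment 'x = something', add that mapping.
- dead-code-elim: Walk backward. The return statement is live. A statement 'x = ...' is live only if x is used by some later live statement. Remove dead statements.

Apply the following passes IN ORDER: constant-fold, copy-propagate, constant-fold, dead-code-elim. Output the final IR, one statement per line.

Answer: return 4

Derivation:
Initial IR:
  z = 3
  t = 7 + z
  v = 4 * 1
  b = v
  d = t * 1
  u = 0
  return b
After constant-fold (7 stmts):
  z = 3
  t = 7 + z
  v = 4
  b = v
  d = t
  u = 0
  return b
After copy-propagate (7 stmts):
  z = 3
  t = 7 + 3
  v = 4
  b = 4
  d = t
  u = 0
  return 4
After constant-fold (7 stmts):
  z = 3
  t = 10
  v = 4
  b = 4
  d = t
  u = 0
  return 4
After dead-code-elim (1 stmts):
  return 4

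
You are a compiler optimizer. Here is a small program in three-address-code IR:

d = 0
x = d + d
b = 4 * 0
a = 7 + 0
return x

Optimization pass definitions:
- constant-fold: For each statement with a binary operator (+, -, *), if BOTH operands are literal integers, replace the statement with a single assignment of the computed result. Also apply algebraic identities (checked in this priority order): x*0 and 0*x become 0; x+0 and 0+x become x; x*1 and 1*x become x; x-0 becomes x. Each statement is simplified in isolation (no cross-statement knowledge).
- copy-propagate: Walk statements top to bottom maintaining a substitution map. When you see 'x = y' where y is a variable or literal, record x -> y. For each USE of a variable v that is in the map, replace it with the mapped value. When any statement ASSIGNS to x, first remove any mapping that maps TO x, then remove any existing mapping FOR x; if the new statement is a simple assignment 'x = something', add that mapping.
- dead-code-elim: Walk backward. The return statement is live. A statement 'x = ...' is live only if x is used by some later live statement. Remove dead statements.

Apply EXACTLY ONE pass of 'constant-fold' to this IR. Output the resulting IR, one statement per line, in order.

Answer: d = 0
x = d + d
b = 0
a = 7
return x

Derivation:
Applying constant-fold statement-by-statement:
  [1] d = 0  (unchanged)
  [2] x = d + d  (unchanged)
  [3] b = 4 * 0  -> b = 0
  [4] a = 7 + 0  -> a = 7
  [5] return x  (unchanged)
Result (5 stmts):
  d = 0
  x = d + d
  b = 0
  a = 7
  return x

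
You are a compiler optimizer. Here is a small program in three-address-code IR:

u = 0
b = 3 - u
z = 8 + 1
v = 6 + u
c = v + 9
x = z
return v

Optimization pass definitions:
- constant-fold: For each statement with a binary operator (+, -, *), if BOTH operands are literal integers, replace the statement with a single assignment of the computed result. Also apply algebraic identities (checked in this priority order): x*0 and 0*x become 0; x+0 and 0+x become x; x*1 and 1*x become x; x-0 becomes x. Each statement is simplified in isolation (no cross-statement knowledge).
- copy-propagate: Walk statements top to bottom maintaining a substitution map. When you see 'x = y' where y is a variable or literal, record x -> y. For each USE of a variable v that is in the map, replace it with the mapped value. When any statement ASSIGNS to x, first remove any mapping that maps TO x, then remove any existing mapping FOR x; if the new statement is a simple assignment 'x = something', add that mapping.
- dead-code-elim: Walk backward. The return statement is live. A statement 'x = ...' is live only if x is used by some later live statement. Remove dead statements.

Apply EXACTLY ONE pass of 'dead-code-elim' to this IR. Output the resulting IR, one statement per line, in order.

Applying dead-code-elim statement-by-statement:
  [7] return v  -> KEEP (return); live=['v']
  [6] x = z  -> DEAD (x not live)
  [5] c = v + 9  -> DEAD (c not live)
  [4] v = 6 + u  -> KEEP; live=['u']
  [3] z = 8 + 1  -> DEAD (z not live)
  [2] b = 3 - u  -> DEAD (b not live)
  [1] u = 0  -> KEEP; live=[]
Result (3 stmts):
  u = 0
  v = 6 + u
  return v

Answer: u = 0
v = 6 + u
return v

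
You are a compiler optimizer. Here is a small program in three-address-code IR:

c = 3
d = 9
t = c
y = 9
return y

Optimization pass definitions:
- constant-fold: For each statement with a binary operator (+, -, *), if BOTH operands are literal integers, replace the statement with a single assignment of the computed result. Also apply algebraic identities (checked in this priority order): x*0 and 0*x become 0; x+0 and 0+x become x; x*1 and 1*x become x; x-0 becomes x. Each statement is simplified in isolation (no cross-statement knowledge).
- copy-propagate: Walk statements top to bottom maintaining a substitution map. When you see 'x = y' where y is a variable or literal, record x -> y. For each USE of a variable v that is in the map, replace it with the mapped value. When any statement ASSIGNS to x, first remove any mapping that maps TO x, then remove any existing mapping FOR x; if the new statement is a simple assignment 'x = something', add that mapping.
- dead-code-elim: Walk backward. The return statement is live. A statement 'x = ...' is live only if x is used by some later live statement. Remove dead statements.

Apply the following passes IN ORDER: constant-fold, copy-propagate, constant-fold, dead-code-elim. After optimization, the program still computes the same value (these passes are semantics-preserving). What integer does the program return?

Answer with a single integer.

Initial IR:
  c = 3
  d = 9
  t = c
  y = 9
  return y
After constant-fold (5 stmts):
  c = 3
  d = 9
  t = c
  y = 9
  return y
After copy-propagate (5 stmts):
  c = 3
  d = 9
  t = 3
  y = 9
  return 9
After constant-fold (5 stmts):
  c = 3
  d = 9
  t = 3
  y = 9
  return 9
After dead-code-elim (1 stmts):
  return 9
Evaluate:
  c = 3  =>  c = 3
  d = 9  =>  d = 9
  t = c  =>  t = 3
  y = 9  =>  y = 9
  return y = 9

Answer: 9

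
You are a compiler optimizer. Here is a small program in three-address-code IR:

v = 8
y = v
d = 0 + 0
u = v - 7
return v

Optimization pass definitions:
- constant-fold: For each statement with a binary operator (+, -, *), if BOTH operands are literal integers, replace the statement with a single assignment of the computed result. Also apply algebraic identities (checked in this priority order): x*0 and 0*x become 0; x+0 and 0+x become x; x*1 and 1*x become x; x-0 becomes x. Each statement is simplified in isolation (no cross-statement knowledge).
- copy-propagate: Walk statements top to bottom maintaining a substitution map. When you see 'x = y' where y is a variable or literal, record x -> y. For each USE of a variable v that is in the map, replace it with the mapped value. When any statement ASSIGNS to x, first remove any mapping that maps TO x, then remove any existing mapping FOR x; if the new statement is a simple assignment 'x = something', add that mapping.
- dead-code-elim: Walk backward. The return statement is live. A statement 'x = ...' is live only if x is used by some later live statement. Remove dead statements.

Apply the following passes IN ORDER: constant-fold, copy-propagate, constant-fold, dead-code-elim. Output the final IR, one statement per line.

Initial IR:
  v = 8
  y = v
  d = 0 + 0
  u = v - 7
  return v
After constant-fold (5 stmts):
  v = 8
  y = v
  d = 0
  u = v - 7
  return v
After copy-propagate (5 stmts):
  v = 8
  y = 8
  d = 0
  u = 8 - 7
  return 8
After constant-fold (5 stmts):
  v = 8
  y = 8
  d = 0
  u = 1
  return 8
After dead-code-elim (1 stmts):
  return 8

Answer: return 8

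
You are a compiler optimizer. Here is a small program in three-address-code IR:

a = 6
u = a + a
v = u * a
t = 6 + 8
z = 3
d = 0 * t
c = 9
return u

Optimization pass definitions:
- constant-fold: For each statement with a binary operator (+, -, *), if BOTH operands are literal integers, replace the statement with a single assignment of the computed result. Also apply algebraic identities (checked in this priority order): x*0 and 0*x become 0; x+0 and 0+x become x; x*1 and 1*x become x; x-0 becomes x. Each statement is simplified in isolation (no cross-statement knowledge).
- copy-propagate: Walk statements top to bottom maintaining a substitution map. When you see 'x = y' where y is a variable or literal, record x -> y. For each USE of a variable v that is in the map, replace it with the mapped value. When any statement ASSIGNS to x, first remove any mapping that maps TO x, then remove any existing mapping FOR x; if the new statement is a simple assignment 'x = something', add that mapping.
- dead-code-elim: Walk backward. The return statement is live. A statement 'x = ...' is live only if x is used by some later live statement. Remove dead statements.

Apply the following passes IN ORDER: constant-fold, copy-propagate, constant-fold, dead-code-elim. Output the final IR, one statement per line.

Answer: u = 12
return u

Derivation:
Initial IR:
  a = 6
  u = a + a
  v = u * a
  t = 6 + 8
  z = 3
  d = 0 * t
  c = 9
  return u
After constant-fold (8 stmts):
  a = 6
  u = a + a
  v = u * a
  t = 14
  z = 3
  d = 0
  c = 9
  return u
After copy-propagate (8 stmts):
  a = 6
  u = 6 + 6
  v = u * 6
  t = 14
  z = 3
  d = 0
  c = 9
  return u
After constant-fold (8 stmts):
  a = 6
  u = 12
  v = u * 6
  t = 14
  z = 3
  d = 0
  c = 9
  return u
After dead-code-elim (2 stmts):
  u = 12
  return u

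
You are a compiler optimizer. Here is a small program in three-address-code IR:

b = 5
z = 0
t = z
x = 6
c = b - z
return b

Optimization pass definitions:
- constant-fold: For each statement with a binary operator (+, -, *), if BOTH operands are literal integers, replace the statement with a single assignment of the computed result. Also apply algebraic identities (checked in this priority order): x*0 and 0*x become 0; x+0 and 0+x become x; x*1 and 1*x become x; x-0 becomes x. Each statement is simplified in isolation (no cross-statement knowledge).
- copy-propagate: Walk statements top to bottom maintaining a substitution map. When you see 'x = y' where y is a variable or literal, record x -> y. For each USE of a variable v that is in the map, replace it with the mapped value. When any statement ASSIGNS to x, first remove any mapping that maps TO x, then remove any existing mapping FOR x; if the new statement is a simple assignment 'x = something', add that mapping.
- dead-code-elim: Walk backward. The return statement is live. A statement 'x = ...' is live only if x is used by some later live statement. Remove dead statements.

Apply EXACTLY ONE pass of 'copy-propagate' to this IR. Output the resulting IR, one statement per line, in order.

Answer: b = 5
z = 0
t = 0
x = 6
c = 5 - 0
return 5

Derivation:
Applying copy-propagate statement-by-statement:
  [1] b = 5  (unchanged)
  [2] z = 0  (unchanged)
  [3] t = z  -> t = 0
  [4] x = 6  (unchanged)
  [5] c = b - z  -> c = 5 - 0
  [6] return b  -> return 5
Result (6 stmts):
  b = 5
  z = 0
  t = 0
  x = 6
  c = 5 - 0
  return 5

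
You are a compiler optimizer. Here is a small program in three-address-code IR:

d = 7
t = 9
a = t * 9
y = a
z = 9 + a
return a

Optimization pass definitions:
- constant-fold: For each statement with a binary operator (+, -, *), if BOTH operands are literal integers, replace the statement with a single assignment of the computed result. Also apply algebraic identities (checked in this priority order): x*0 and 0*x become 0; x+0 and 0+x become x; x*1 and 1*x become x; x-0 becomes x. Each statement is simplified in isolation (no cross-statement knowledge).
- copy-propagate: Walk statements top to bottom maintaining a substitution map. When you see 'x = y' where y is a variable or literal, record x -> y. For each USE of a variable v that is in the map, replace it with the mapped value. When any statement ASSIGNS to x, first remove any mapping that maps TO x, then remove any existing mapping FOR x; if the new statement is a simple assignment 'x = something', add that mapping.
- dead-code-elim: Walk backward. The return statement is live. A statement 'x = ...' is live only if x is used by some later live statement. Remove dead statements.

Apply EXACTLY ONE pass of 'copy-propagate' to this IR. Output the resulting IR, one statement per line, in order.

Answer: d = 7
t = 9
a = 9 * 9
y = a
z = 9 + a
return a

Derivation:
Applying copy-propagate statement-by-statement:
  [1] d = 7  (unchanged)
  [2] t = 9  (unchanged)
  [3] a = t * 9  -> a = 9 * 9
  [4] y = a  (unchanged)
  [5] z = 9 + a  (unchanged)
  [6] return a  (unchanged)
Result (6 stmts):
  d = 7
  t = 9
  a = 9 * 9
  y = a
  z = 9 + a
  return a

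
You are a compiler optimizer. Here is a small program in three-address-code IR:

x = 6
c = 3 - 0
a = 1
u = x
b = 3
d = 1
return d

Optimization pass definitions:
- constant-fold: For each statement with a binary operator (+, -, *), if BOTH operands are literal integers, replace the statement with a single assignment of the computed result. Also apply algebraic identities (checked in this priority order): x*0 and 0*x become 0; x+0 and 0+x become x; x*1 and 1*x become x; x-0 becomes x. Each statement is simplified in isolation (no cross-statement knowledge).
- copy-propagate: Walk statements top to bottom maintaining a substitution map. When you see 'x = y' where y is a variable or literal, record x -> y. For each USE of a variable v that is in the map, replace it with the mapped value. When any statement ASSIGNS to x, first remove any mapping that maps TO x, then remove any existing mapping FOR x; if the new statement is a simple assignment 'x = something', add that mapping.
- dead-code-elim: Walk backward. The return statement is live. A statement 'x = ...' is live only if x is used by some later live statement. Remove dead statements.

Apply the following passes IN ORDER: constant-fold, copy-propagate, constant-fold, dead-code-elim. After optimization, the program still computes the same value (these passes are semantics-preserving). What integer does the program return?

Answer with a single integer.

Answer: 1

Derivation:
Initial IR:
  x = 6
  c = 3 - 0
  a = 1
  u = x
  b = 3
  d = 1
  return d
After constant-fold (7 stmts):
  x = 6
  c = 3
  a = 1
  u = x
  b = 3
  d = 1
  return d
After copy-propagate (7 stmts):
  x = 6
  c = 3
  a = 1
  u = 6
  b = 3
  d = 1
  return 1
After constant-fold (7 stmts):
  x = 6
  c = 3
  a = 1
  u = 6
  b = 3
  d = 1
  return 1
After dead-code-elim (1 stmts):
  return 1
Evaluate:
  x = 6  =>  x = 6
  c = 3 - 0  =>  c = 3
  a = 1  =>  a = 1
  u = x  =>  u = 6
  b = 3  =>  b = 3
  d = 1  =>  d = 1
  return d = 1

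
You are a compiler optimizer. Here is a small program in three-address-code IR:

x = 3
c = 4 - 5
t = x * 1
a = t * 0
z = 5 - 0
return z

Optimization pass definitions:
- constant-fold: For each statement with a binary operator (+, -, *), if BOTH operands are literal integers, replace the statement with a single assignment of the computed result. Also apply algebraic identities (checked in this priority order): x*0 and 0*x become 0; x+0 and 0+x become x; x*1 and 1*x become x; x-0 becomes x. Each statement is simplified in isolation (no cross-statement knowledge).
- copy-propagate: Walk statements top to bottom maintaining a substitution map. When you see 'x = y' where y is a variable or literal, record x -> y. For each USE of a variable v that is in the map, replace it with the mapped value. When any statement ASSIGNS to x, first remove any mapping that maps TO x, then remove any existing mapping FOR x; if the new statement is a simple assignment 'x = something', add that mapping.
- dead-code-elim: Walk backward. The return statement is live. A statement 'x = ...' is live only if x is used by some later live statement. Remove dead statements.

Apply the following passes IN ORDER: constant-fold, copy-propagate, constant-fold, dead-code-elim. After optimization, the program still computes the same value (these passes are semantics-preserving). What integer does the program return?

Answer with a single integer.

Initial IR:
  x = 3
  c = 4 - 5
  t = x * 1
  a = t * 0
  z = 5 - 0
  return z
After constant-fold (6 stmts):
  x = 3
  c = -1
  t = x
  a = 0
  z = 5
  return z
After copy-propagate (6 stmts):
  x = 3
  c = -1
  t = 3
  a = 0
  z = 5
  return 5
After constant-fold (6 stmts):
  x = 3
  c = -1
  t = 3
  a = 0
  z = 5
  return 5
After dead-code-elim (1 stmts):
  return 5
Evaluate:
  x = 3  =>  x = 3
  c = 4 - 5  =>  c = -1
  t = x * 1  =>  t = 3
  a = t * 0  =>  a = 0
  z = 5 - 0  =>  z = 5
  return z = 5

Answer: 5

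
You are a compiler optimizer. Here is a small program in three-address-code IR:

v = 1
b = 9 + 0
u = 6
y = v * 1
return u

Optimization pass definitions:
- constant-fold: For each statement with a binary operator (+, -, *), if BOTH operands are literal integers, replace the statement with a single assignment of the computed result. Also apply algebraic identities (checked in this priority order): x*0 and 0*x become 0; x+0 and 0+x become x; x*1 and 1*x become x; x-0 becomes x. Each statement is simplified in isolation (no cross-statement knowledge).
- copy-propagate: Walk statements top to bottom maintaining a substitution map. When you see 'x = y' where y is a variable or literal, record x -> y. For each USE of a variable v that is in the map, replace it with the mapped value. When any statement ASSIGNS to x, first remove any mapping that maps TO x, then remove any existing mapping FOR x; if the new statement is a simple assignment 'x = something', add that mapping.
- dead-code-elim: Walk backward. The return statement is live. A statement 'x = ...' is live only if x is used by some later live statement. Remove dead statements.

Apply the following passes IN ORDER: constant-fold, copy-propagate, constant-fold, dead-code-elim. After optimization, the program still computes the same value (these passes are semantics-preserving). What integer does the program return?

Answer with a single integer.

Answer: 6

Derivation:
Initial IR:
  v = 1
  b = 9 + 0
  u = 6
  y = v * 1
  return u
After constant-fold (5 stmts):
  v = 1
  b = 9
  u = 6
  y = v
  return u
After copy-propagate (5 stmts):
  v = 1
  b = 9
  u = 6
  y = 1
  return 6
After constant-fold (5 stmts):
  v = 1
  b = 9
  u = 6
  y = 1
  return 6
After dead-code-elim (1 stmts):
  return 6
Evaluate:
  v = 1  =>  v = 1
  b = 9 + 0  =>  b = 9
  u = 6  =>  u = 6
  y = v * 1  =>  y = 1
  return u = 6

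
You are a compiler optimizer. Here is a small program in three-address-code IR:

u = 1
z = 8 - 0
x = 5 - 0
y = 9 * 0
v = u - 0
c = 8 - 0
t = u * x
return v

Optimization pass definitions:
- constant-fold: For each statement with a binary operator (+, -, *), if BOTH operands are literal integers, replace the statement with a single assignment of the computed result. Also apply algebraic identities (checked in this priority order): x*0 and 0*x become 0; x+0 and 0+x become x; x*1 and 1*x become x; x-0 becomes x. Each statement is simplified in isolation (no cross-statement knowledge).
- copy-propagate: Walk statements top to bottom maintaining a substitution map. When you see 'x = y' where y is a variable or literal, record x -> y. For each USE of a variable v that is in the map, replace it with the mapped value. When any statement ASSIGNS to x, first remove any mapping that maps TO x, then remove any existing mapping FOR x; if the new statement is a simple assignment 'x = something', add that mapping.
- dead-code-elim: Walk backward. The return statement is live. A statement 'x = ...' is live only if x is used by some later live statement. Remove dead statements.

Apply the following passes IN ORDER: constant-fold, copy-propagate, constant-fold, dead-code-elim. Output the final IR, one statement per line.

Initial IR:
  u = 1
  z = 8 - 0
  x = 5 - 0
  y = 9 * 0
  v = u - 0
  c = 8 - 0
  t = u * x
  return v
After constant-fold (8 stmts):
  u = 1
  z = 8
  x = 5
  y = 0
  v = u
  c = 8
  t = u * x
  return v
After copy-propagate (8 stmts):
  u = 1
  z = 8
  x = 5
  y = 0
  v = 1
  c = 8
  t = 1 * 5
  return 1
After constant-fold (8 stmts):
  u = 1
  z = 8
  x = 5
  y = 0
  v = 1
  c = 8
  t = 5
  return 1
After dead-code-elim (1 stmts):
  return 1

Answer: return 1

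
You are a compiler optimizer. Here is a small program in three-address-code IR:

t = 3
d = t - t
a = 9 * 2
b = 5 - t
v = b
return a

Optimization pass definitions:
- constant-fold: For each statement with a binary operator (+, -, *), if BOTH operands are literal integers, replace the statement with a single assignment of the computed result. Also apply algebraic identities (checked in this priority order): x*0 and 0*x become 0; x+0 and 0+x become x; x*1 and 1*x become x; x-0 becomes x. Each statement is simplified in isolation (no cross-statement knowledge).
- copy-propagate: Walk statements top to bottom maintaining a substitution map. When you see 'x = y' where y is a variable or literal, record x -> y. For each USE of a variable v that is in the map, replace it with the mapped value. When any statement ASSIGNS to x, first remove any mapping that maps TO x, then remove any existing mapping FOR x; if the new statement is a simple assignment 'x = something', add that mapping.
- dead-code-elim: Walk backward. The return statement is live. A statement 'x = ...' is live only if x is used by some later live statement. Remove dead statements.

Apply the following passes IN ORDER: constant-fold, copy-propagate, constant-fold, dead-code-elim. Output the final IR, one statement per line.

Initial IR:
  t = 3
  d = t - t
  a = 9 * 2
  b = 5 - t
  v = b
  return a
After constant-fold (6 stmts):
  t = 3
  d = t - t
  a = 18
  b = 5 - t
  v = b
  return a
After copy-propagate (6 stmts):
  t = 3
  d = 3 - 3
  a = 18
  b = 5 - 3
  v = b
  return 18
After constant-fold (6 stmts):
  t = 3
  d = 0
  a = 18
  b = 2
  v = b
  return 18
After dead-code-elim (1 stmts):
  return 18

Answer: return 18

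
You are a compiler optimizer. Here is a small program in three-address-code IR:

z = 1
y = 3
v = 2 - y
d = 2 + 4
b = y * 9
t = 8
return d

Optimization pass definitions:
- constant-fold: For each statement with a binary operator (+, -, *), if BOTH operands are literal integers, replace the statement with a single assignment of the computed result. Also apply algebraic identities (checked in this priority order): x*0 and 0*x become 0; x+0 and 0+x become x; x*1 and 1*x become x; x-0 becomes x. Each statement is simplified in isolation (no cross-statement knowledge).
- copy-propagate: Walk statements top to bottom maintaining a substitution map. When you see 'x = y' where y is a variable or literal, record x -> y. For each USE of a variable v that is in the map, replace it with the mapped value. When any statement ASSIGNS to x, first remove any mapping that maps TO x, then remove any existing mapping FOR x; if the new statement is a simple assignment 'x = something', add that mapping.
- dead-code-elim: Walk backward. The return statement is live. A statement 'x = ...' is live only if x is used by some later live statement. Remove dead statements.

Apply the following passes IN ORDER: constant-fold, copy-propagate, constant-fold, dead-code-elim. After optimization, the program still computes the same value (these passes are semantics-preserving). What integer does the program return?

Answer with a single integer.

Answer: 6

Derivation:
Initial IR:
  z = 1
  y = 3
  v = 2 - y
  d = 2 + 4
  b = y * 9
  t = 8
  return d
After constant-fold (7 stmts):
  z = 1
  y = 3
  v = 2 - y
  d = 6
  b = y * 9
  t = 8
  return d
After copy-propagate (7 stmts):
  z = 1
  y = 3
  v = 2 - 3
  d = 6
  b = 3 * 9
  t = 8
  return 6
After constant-fold (7 stmts):
  z = 1
  y = 3
  v = -1
  d = 6
  b = 27
  t = 8
  return 6
After dead-code-elim (1 stmts):
  return 6
Evaluate:
  z = 1  =>  z = 1
  y = 3  =>  y = 3
  v = 2 - y  =>  v = -1
  d = 2 + 4  =>  d = 6
  b = y * 9  =>  b = 27
  t = 8  =>  t = 8
  return d = 6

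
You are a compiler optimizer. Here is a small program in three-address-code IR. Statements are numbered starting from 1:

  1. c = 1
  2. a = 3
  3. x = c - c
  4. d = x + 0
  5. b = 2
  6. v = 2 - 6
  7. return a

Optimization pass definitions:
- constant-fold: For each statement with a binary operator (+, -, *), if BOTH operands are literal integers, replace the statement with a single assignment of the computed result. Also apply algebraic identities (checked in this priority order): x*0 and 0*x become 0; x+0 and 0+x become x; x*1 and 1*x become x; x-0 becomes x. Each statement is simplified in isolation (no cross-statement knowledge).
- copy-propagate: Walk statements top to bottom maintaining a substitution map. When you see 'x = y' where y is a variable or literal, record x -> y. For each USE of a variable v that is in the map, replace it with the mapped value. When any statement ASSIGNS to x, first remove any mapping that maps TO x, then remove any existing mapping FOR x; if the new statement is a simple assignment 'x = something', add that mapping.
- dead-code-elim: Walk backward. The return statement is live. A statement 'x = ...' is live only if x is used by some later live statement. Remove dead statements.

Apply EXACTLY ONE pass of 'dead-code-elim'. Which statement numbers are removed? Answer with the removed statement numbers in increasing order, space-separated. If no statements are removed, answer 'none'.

Backward liveness scan:
Stmt 1 'c = 1': DEAD (c not in live set [])
Stmt 2 'a = 3': KEEP (a is live); live-in = []
Stmt 3 'x = c - c': DEAD (x not in live set ['a'])
Stmt 4 'd = x + 0': DEAD (d not in live set ['a'])
Stmt 5 'b = 2': DEAD (b not in live set ['a'])
Stmt 6 'v = 2 - 6': DEAD (v not in live set ['a'])
Stmt 7 'return a': KEEP (return); live-in = ['a']
Removed statement numbers: [1, 3, 4, 5, 6]
Surviving IR:
  a = 3
  return a

Answer: 1 3 4 5 6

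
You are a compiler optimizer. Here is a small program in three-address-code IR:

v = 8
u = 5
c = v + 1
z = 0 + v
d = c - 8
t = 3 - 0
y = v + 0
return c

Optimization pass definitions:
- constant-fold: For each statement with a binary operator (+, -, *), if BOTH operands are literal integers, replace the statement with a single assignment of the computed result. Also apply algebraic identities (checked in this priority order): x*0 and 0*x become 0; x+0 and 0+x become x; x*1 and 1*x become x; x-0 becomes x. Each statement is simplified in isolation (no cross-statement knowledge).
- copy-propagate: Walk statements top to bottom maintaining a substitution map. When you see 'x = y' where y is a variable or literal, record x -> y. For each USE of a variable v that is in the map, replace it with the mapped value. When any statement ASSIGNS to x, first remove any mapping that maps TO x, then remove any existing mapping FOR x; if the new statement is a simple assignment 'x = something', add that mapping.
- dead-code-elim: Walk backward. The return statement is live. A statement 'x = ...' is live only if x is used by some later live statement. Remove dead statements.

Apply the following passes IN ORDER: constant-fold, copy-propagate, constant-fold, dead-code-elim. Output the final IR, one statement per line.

Answer: c = 9
return c

Derivation:
Initial IR:
  v = 8
  u = 5
  c = v + 1
  z = 0 + v
  d = c - 8
  t = 3 - 0
  y = v + 0
  return c
After constant-fold (8 stmts):
  v = 8
  u = 5
  c = v + 1
  z = v
  d = c - 8
  t = 3
  y = v
  return c
After copy-propagate (8 stmts):
  v = 8
  u = 5
  c = 8 + 1
  z = 8
  d = c - 8
  t = 3
  y = 8
  return c
After constant-fold (8 stmts):
  v = 8
  u = 5
  c = 9
  z = 8
  d = c - 8
  t = 3
  y = 8
  return c
After dead-code-elim (2 stmts):
  c = 9
  return c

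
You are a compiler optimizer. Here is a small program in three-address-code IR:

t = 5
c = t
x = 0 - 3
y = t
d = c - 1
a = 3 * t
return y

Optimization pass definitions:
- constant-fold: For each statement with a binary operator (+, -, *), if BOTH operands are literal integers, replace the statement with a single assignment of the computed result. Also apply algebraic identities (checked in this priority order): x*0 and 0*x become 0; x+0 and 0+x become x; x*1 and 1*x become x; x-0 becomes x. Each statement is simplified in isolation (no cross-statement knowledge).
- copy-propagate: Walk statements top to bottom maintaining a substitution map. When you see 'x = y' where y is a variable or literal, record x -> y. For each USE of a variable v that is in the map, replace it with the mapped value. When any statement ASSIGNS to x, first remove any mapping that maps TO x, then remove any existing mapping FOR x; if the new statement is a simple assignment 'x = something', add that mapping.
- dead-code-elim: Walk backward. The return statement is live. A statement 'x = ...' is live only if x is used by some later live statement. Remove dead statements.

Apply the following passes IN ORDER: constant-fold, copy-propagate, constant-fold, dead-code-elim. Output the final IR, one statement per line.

Initial IR:
  t = 5
  c = t
  x = 0 - 3
  y = t
  d = c - 1
  a = 3 * t
  return y
After constant-fold (7 stmts):
  t = 5
  c = t
  x = -3
  y = t
  d = c - 1
  a = 3 * t
  return y
After copy-propagate (7 stmts):
  t = 5
  c = 5
  x = -3
  y = 5
  d = 5 - 1
  a = 3 * 5
  return 5
After constant-fold (7 stmts):
  t = 5
  c = 5
  x = -3
  y = 5
  d = 4
  a = 15
  return 5
After dead-code-elim (1 stmts):
  return 5

Answer: return 5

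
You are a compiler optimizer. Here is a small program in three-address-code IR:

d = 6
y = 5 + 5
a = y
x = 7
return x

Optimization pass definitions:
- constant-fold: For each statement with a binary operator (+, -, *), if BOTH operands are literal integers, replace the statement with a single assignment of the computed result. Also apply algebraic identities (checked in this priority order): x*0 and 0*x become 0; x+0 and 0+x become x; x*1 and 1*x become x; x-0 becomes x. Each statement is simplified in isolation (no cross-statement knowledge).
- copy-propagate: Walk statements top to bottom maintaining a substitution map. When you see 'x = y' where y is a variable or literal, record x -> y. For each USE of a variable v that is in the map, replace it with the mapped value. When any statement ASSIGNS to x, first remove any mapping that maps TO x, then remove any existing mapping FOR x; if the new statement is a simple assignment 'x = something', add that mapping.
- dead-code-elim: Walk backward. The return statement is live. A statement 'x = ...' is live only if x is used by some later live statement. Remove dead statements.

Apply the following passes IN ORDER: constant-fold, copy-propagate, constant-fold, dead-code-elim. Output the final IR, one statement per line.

Answer: return 7

Derivation:
Initial IR:
  d = 6
  y = 5 + 5
  a = y
  x = 7
  return x
After constant-fold (5 stmts):
  d = 6
  y = 10
  a = y
  x = 7
  return x
After copy-propagate (5 stmts):
  d = 6
  y = 10
  a = 10
  x = 7
  return 7
After constant-fold (5 stmts):
  d = 6
  y = 10
  a = 10
  x = 7
  return 7
After dead-code-elim (1 stmts):
  return 7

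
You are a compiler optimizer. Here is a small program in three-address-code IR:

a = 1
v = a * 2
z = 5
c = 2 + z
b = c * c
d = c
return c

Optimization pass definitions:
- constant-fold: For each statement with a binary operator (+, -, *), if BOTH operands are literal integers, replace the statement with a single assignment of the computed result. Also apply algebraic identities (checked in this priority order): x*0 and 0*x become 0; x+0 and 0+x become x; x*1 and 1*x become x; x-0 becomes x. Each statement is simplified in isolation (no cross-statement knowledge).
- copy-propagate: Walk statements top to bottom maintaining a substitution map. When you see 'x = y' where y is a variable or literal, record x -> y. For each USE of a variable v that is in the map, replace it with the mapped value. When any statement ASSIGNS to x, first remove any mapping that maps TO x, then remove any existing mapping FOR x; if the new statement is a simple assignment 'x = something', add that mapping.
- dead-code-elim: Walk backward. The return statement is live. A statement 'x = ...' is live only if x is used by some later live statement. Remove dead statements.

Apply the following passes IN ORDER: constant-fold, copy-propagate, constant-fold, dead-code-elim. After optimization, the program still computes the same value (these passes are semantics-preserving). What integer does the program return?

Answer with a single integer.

Initial IR:
  a = 1
  v = a * 2
  z = 5
  c = 2 + z
  b = c * c
  d = c
  return c
After constant-fold (7 stmts):
  a = 1
  v = a * 2
  z = 5
  c = 2 + z
  b = c * c
  d = c
  return c
After copy-propagate (7 stmts):
  a = 1
  v = 1 * 2
  z = 5
  c = 2 + 5
  b = c * c
  d = c
  return c
After constant-fold (7 stmts):
  a = 1
  v = 2
  z = 5
  c = 7
  b = c * c
  d = c
  return c
After dead-code-elim (2 stmts):
  c = 7
  return c
Evaluate:
  a = 1  =>  a = 1
  v = a * 2  =>  v = 2
  z = 5  =>  z = 5
  c = 2 + z  =>  c = 7
  b = c * c  =>  b = 49
  d = c  =>  d = 7
  return c = 7

Answer: 7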